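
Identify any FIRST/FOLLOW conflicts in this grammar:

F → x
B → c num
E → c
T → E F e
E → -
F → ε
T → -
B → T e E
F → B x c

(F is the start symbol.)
No FIRST/FOLLOW conflicts.

Nullable non-terminals: F.
FIRST sets used below: FIRST(B) = { '-', 'c' }

F: nullable alternative(s) F → ε; FOLLOW(F) = { $, 'e' }
  F → x: FIRST \ {ε} = { 'x' } — disjoint from FOLLOW(F)
  F → ε: FIRST \ {ε} = { } — this is the only nullable alternative, skip
  F → B x c: FIRST \ {ε} = { '-', 'c' } — disjoint from FOLLOW(F)

B, E, T have no nullable alternative, so no FIRST/FOLLOW check is needed there.

No FIRST/FOLLOW conflicts found.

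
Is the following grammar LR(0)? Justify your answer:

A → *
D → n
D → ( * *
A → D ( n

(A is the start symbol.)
Augment with A' → A and build the canonical LR(0) collection (I0 = CLOSURE({[A' → . A]}), then GOTO on every symbol after a dot until no new states appear). It has 10 states:
  I0: { [A → . *], [A → . D ( n], [A' → . A], [D → . ( * *], [D → . n] }  — shift
  I1: { [D → ( . * *] }  — shift
  I2: { [A → * .] }  — reduce
  I3: { [A' → A .] }  — accept
  I4: { [A → D . ( n] }  — shift
  I5: { [D → n .] }  — reduce
  I6: { [A → D ( . n] }  — shift
  I7: { [A → D ( n .] }  — reduce
  I8: { [D → ( * . *] }  — shift
  I9: { [D → ( * * .] }  — reduce

Every state is either a pure shift/goto state or contains exactly one complete item and nothing to shift — no conflicts. The grammar is LR(0).

Answer: Yes, the grammar is LR(0)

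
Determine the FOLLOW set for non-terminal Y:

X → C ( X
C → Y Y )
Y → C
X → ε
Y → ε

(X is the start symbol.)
{ ')' }

To compute FOLLOW(Y), find every occurrence of Y on a right-hand side N → α Y β: add FIRST(β) \ {ε}, and if β is empty or nullable also add FOLLOW(N). Iterate to a fixed point.

In C → Y Y ): Y is followed by Y ')', add FIRST(Y ')') \ {ε} = { ')' }
In C → Y Y ): Y is followed by ')', add FIRST(')') \ {ε} = { ')' }

Taking the union: FOLLOW(Y) = { ')' }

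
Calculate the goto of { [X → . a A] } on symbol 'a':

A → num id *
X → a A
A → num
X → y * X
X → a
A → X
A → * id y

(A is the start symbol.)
{ [A → . * id y], [A → . X], [A → . num id *], [A → . num], [X → . a A], [X → . a], [X → . y * X], [X → a . A] }

GOTO(I, 'a') = CLOSURE({ [A → αX.β] : [A → α.Xβ] ∈ I, X = 'a' })

Items with dot before 'a', with the dot advanced:
  [X → . a A] → [X → a . A]
Closure of the advanced items:
  [X → a . A] has the dot before A: add [A → . num id *], [A → . num], [A → . X], [A → . * id y]
  [A → . X] has the dot before X: add [X → . a A], [X → . y * X], [X → . a]

GOTO = { [A → . * id y], [A → . X], [A → . num id *], [A → . num], [X → . a A], [X → . a], [X → . y * X], [X → a . A] }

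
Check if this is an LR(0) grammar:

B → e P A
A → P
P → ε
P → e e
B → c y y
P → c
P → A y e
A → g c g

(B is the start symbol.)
No. Shift-reduce conflict between [P → .] and [A → . g c g]

A grammar is LR(0) if no state in the canonical LR(0) collection has:
  - both a shift item (dot before a terminal) and a complete item (shift-reduce conflict), or
  - two or more complete items (reduce-reduce conflict; the accept item [B' → B .] counts as a complete item here).

Augment with B' → B and build the canonical LR(0) collection (I0 = CLOSURE({[B' → . B]}), then GOTO on every symbol after a dot until no new states appear). It has 18 states:
  I0: { [B → . c y y], [B → . e P A], [B' → . B] }  — shift
  I1: { [B' → B .] }  — accept
  I2: { [B → c . y y] }  — shift
  I3: { [A → . P], [A → . g c g], [B → e . P A], [P → . A y e], [P → . c], [P → . e e], [P → .] }  — shift, reduce
  I4: { [P → A . y e] }  — shift
  I5: { [A → . P], [A → . g c g], [A → P .], [B → e P . A], [P → . A y e], [P → . c], [P → . e e], [P → .] }  — shift, 2 reduces
  I6: { [P → c .] }  — reduce
  I7: { [P → e . e] }  — shift
  I8: { [A → g . c g] }  — shift
  I9: { [A → g c . g] }  — shift
  I10: { [A → g c g .] }  — reduce
  I11: { [P → e e .] }  — reduce
  I12: { [B → e P A .], [P → A . y e] }  — shift, reduce
  I13: { [A → P .] }  — reduce
  I14: { [P → A y . e] }  — shift
  I15: { [P → A y e .] }  — reduce
  I16: { [B → c y . y] }  — shift
  I17: { [B → c y y .] }  — reduce

Conflict in state I3:
  Shift-reduce conflict between [P → .] and [A → . g c g]
So the grammar is NOT LR(0).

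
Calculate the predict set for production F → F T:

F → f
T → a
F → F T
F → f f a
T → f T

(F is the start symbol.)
PREDICT(F → F T) = (FIRST(RHS) \ {ε}) ∪ (FOLLOW(F) if ε ∈ FIRST(RHS), i.e. RHS ⇒* ε)
FIRST(F) = { 'f' }
FIRST(F T) = { 'f' }
ε ∉ FIRST(F T), so FOLLOW(F) is not added.
PREDICT(F → F T) = { 'f' }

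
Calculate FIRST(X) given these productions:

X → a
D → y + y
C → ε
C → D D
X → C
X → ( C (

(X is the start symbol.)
{ '(', 'a', 'y', ε }

To compute FIRST(X), examine every production with X on the left-hand side, reading each right-hand side left to right until a non-nullable symbol is reached.

FIRST sets of the other non-terminals involved (by the same procedure, iterated to a fixed point):
  FIRST(C) = { 'y', ε }

From X → a:
  - a is a terminal: add 'a' and stop
From X → C:
  - C is a non-terminal: add FIRST(C) \ {ε} = { 'y' }
    C is nullable and nothing follows, so the whole right-hand side can vanish: ε ∈ FIRST(X)
From X → ( C (:
  - '(' is a terminal: add '(' and stop

Collecting: FIRST(X) = { '(', 'a', 'y', ε }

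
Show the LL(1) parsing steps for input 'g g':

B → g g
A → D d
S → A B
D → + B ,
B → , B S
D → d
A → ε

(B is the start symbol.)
Stack is shown with the top on the left.

Stack  Input  Action
--------------------
B $    g g $  output B → g g
g g $  g g $  match 'g'
g $    g $    match 'g'
$      $      accept

The string is accepted.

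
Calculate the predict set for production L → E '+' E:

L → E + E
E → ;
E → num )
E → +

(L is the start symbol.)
PREDICT(L → E '+' E) = (FIRST(RHS) \ {ε}) ∪ (FOLLOW(L) if ε ∈ FIRST(RHS), i.e. RHS ⇒* ε)
FIRST(E) = { '+', ';', 'num' }
FIRST(E '+' E) = { '+', ';', 'num' }
ε ∉ FIRST(E '+' E), so FOLLOW(L) is not added.
PREDICT(L → E '+' E) = { '+', ';', 'num' }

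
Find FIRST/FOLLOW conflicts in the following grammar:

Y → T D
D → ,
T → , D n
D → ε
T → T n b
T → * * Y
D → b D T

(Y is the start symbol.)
A FIRST/FOLLOW conflict occurs when a non-terminal N has a nullable alternative N → β (β ⇒* ε) and another alternative N → α with FIRST(α) ∩ FOLLOW(N) ≠ ∅: on such a lookahead the parser cannot decide between expanding α and letting N vanish via β.

Nullable non-terminals: D.

D: nullable alternative(s) D → ε; FOLLOW(D) = { $, '*', ',', 'b', 'n' }
  D → ,: FIRST \ {ε} = { ',' } — overlaps FOLLOW(D) on { ',' }: CONFLICT
  D → ε: FIRST \ {ε} = { } — this is the only nullable alternative, skip
  D → b D T: FIRST \ {ε} = { 'b' } — overlaps FOLLOW(D) on { 'b' }: CONFLICT

T, Y have no nullable alternative, so no FIRST/FOLLOW check is needed there.

So the grammar has 2 FIRST/FOLLOW conflicts (marked CONFLICT above).

Answer: Yes. D → ',' with FOLLOW(D) on { ',' }; D → b D T with FOLLOW(D) on { 'b' }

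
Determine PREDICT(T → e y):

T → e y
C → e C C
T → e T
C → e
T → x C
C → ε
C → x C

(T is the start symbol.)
PREDICT(T → e y) = (FIRST(RHS) \ {ε}) ∪ (FOLLOW(T) if ε ∈ FIRST(RHS), i.e. RHS ⇒* ε)
FIRST(e y) = { 'e' }
ε ∉ FIRST(e y), so FOLLOW(T) is not added.
PREDICT(T → e y) = { 'e' }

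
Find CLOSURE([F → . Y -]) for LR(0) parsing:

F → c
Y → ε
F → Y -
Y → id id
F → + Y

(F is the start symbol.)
To compute CLOSURE, for each item [A → α.Bβ] where B is a non-terminal, add [B → .γ] for all productions B → γ; repeat for the newly added items until nothing changes.

Start with: [F → . Y -]
  [F → . Y -] has the dot before Y: add [Y → .], [Y → . id id]
No further items can be added.

CLOSURE = { [F → . Y -], [Y → . id id], [Y → .] }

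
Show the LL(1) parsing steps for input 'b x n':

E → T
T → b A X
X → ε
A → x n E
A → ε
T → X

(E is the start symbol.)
LL(1) parsing maintains a stack (initially the start symbol over $) and the input. At each step: if the stack top is a terminal, match it against the current input token; if it is a non-terminal N, replace it with the RHS of M[N, lookahead] (the unique production whose predict set contains the lookahead).

Stack is shown with the top on the left.

Stack      Input    Action
--------------------------
E $        b x n $  output E → T
T $        b x n $  output T → b A X
b A X $    b x n $  match 'b'
A X $      x n $    output A → x n E
x n E X $  x n $    match 'x'
n E X $    n $      match 'n'
E X $      $        output E → T
T X $      $        output T → X
X X $      $        output X → ε
X $        $        output X → ε
$          $        accept

The string is accepted.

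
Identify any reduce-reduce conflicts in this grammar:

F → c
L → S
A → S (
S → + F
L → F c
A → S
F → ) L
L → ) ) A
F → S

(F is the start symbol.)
Augment with F' → F and build the canonical LR(0) collection (I0 = CLOSURE({[F' → . F]}), then GOTO on every symbol after a dot until no new states appear). It has 16 states:
  I0: { [F → . ) L], [F → . S], [F → . c], [F' → . F], [S → . + F] }  — shift
  I1: { [F → ) . L], [F → . ) L], [F → . S], [F → . c], [L → . ) ) A], [L → . F c], [L → . S], [S → . + F] }  — shift
  I2: { [F → . ) L], [F → . S], [F → . c], [S → + . F], [S → . + F] }  — shift
  I3: { [F' → F .] }  — accept
  I4: { [F → S .] }  — reduce
  I5: { [F → c .] }  — reduce
  I6: { [S → + F .] }  — reduce
  I7: { [F → ) . L], [F → . ) L], [F → . S], [F → . c], [L → ) . ) A], [L → . ) ) A], [L → . F c], [L → . S], [S → . + F] }  — shift
  I8: { [L → F . c] }  — shift
  I9: { [F → ) L .] }  — reduce
  I10: { [F → S .], [L → S .] }  — 2 reduces
  I11: { [L → F c .] }  — reduce
  I12: { [A → . S (], [A → . S], [F → ) . L], [F → . ) L], [F → . S], [F → . c], [L → ) ) . A], [L → ) . ) A], [L → . ) ) A], [L → . F c], [L → . S], [S → . + F] }  — shift
  I13: { [L → ) ) A .] }  — reduce
  I14: { [A → S . (], [A → S .], [F → S .], [L → S .] }  — shift, 3 reduces
  I15: { [A → S ( .] }  — reduce

I10 contains complete items [F → S .], [L → S .] — reduce-reduce conflict.
I14 contains complete items [A → S .], [F → S .], [L → S .] — reduce-reduce conflict.

Answer: Yes — I10: [F → S .] vs [L → S .]; I14: [A → S .] vs [F → S .]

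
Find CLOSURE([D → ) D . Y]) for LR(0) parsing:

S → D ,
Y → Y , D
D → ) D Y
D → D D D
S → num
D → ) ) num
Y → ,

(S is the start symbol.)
{ [D → ) D . Y], [Y → . ,], [Y → . Y , D] }

To compute CLOSURE, for each item [A → α.Bβ] where B is a non-terminal, add [B → .γ] for all productions B → γ; repeat for the newly added items until nothing changes.

Start with: [D → ) D . Y]
  [D → ) D . Y] has the dot before Y: add [Y → . Y , D], [Y → . ,]
No further items can be added.

CLOSURE = { [D → ) D . Y], [Y → . ,], [Y → . Y , D] }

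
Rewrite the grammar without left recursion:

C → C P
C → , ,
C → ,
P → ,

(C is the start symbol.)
C is directly left-recursive. The standard transformation for
  A → A α₁ | ... | A α_m | β₁ | ... | β_n
is
  A  → β₁ A' | ... | β_n A'
  A' → α₁ A' | ... | α_m A' | ε

C → , , becomes C → , , C'
C → , becomes C → , C'
C → C P becomes C' → P C'
Add C' → ε

Productions for other non-terminals are unchanged:
  P → ,

Resulting grammar:
C → , , C'
C → , C'
C' → P C'
C' → ε
P → ,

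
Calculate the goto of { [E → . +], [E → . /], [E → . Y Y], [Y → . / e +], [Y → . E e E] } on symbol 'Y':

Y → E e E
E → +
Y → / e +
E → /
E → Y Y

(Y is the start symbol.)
GOTO(I, 'Y') = CLOSURE({ [A → αX.β] : [A → α.Xβ] ∈ I, X = 'Y' })

Items with dot before 'Y', with the dot advanced:
  [E → . Y Y] → [E → Y . Y]
Closure of the advanced items:
  [E → Y . Y] has the dot before Y: add [Y → . E e E], [Y → . / e +]
  [Y → . E e E] has the dot before E: add [E → . +], [E → . /], [E → . Y Y]

GOTO = { [E → . +], [E → . /], [E → . Y Y], [E → Y . Y], [Y → . / e +], [Y → . E e E] }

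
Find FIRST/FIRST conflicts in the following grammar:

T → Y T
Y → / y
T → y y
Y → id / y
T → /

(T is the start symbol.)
Yes. T → Y T / T → '/' on { '/' }

A FIRST/FIRST conflict occurs when two productions N → α and N → β for the same non-terminal have FIRST(α) ∩ FIRST(β) ≠ ∅ (with ε ∈ FIRST of a nullable right-hand side, so two nullable alternatives also conflict).

FIRST sets of the non-terminals at (or reachable through a nullable prefix from) the front of some alternative:
  FIRST(Y) = { '/', 'id' }

Productions for T:
  T → Y T: FIRST = { '/', 'id' }
  T → y y: FIRST = { 'y' }
  T → /: FIRST = { '/' }
Productions for Y:
  Y → / y: FIRST = { '/' }
  Y → id / y: FIRST = { 'id' }

Conflict for T: T → Y T and T → /
  Overlap: { '/' }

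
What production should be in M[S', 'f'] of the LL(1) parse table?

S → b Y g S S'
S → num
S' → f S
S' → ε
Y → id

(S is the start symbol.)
To find M[S', 'f'], we find productions for S' where 'f' is in the predict set (PREDICT(N → α) = (FIRST(α) \ {ε}) ∪ (FOLLOW(N) if α ⇒* ε)).

Relevant sets:
  FOLLOW(S') = { $, 'f' }

S' → f S: PREDICT = { 'f' }
  'f' is in predict set, so this production goes in M[S', 'f']
S' → ε: PREDICT = { $, 'f' }
  'f' is in predict set, so this production goes in M[S', 'f']

M[S', 'f'] = S' → f S, S' → ε  (a multiply-defined cell — the grammar is not LL(1))

Answer: S' → f S, S' → ε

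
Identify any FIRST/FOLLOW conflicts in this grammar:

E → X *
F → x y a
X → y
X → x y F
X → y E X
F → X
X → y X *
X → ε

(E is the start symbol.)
Nullable non-terminals: F, X.
FIRST sets used below: FIRST(X) = { 'x', 'y', ε }

F: nullable alternative(s) F → X; FOLLOW(F) = { '*' }
  F → x y a: FIRST \ {ε} = { 'x' } — disjoint from FOLLOW(F)
  F → X: FIRST \ {ε} = { 'x', 'y' } — this is the only nullable alternative, skip

X: nullable alternative(s) X → ε; FOLLOW(X) = { '*' }
  X → y: FIRST \ {ε} = { 'y' } — disjoint from FOLLOW(X)
  X → x y F: FIRST \ {ε} = { 'x' } — disjoint from FOLLOW(X)
  X → y E X: FIRST \ {ε} = { 'y' } — disjoint from FOLLOW(X)
  X → y X *: FIRST \ {ε} = { 'y' } — disjoint from FOLLOW(X)
  X → ε: FIRST \ {ε} = { } — this is the only nullable alternative, skip

E has no nullable alternative, so no FIRST/FOLLOW check is needed there.

No FIRST/FOLLOW conflicts found.

Answer: No FIRST/FOLLOW conflicts.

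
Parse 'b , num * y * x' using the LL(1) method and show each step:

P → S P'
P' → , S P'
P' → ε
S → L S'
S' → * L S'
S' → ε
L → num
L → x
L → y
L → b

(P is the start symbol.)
Stack is shown with the top on the left.

Stack        Input              Action
--------------------------------------
P $          b , num * y * x $  output P → S P'
S P' $       b , num * y * x $  output S → L S'
L S' P' $    b , num * y * x $  output L → b
b S' P' $    b , num * y * x $  match 'b'
S' P' $      , num * y * x $    output S' → ε
P' $         , num * y * x $    output P' → , S P'
, S P' $     , num * y * x $    match ','
S P' $       num * y * x $      output S → L S'
L S' P' $    num * y * x $      output L → num
num S' P' $  num * y * x $      match 'num'
S' P' $      * y * x $          output S' → * L S'
* L S' P' $  * y * x $          match '*'
L S' P' $    y * x $            output L → y
y S' P' $    y * x $            match 'y'
S' P' $      * x $              output S' → * L S'
* L S' P' $  * x $              match '*'
L S' P' $    x $                output L → x
x S' P' $    x $                match 'x'
S' P' $      $                  output S' → ε
P' $         $                  output P' → ε
$            $                  accept

The string is accepted.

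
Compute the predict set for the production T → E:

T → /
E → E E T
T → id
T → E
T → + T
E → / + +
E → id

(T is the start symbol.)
{ '/', 'id' }

PREDICT(T → E) = (FIRST(RHS) \ {ε}) ∪ (FOLLOW(T) if ε ∈ FIRST(RHS), i.e. RHS ⇒* ε)
FIRST(E) = { '/', 'id' }
FIRST(E) = { '/', 'id' }
ε ∉ FIRST(E), so FOLLOW(T) is not added.
PREDICT(T → E) = { '/', 'id' }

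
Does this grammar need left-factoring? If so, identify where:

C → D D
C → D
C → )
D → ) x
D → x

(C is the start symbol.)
Yes, C has productions with common prefix 'D'

Left-factoring is needed when two productions for the same non-terminal
share a common prefix on the right-hand side.

Productions for C:
  C → D D
  C → D
  C → )
Productions for D:
  D → ) x
  D → x

Found common prefix 'D' in productions for C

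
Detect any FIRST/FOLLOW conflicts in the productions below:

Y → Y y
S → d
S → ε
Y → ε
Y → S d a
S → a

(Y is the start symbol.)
Nullable non-terminals: S, Y.
FIRST sets used below: FIRST(Y) = { 'a', 'd', 'y', ε }, FIRST(S) = { 'a', 'd', ε }

S: nullable alternative(s) S → ε; FOLLOW(S) = { 'd' }
  S → d: FIRST \ {ε} = { 'd' } — overlaps FOLLOW(S) on { 'd' }: CONFLICT
  S → ε: FIRST \ {ε} = { } — this is the only nullable alternative, skip
  S → a: FIRST \ {ε} = { 'a' } — disjoint from FOLLOW(S)

Y: nullable alternative(s) Y → ε; FOLLOW(Y) = { $, 'y' }
  Y → Y y: FIRST \ {ε} = { 'a', 'd', 'y' } — overlaps FOLLOW(Y) on { 'y' }: CONFLICT
  Y → ε: FIRST \ {ε} = { } — this is the only nullable alternative, skip
  Y → S d a: FIRST \ {ε} = { 'a', 'd' } — disjoint from FOLLOW(Y)

So the grammar has 2 FIRST/FOLLOW conflicts (marked CONFLICT above).

Answer: Yes. Y → Y y with FOLLOW(Y) on { 'y' }; S → d with FOLLOW(S) on { 'd' }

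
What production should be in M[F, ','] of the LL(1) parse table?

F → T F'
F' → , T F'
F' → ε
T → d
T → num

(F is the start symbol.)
Empty (error entry)

To find M[F, ','], we find productions for F where ',' is in the predict set (PREDICT(N → α) = (FIRST(α) \ {ε}) ∪ (FOLLOW(N) if α ⇒* ε)).

Relevant sets:
  FIRST(T) = { 'd', 'num' }

F → T F': PREDICT = { 'd', 'num' }

M[F, ','] is empty (no production applies)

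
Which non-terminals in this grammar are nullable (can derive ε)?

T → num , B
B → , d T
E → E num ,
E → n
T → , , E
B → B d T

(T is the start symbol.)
None

There are no ε-productions, so no non-terminal can derive ε.
No non-terminals are nullable.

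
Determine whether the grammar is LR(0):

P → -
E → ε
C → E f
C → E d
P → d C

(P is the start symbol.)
Augment with P' → P and build the canonical LR(0) collection (I0 = CLOSURE({[P' → . P]}), then GOTO on every symbol after a dot until no new states appear). It has 8 states:
  I0: { [P → . -], [P → . d C], [P' → . P] }  — shift
  I1: { [P → - .] }  — reduce
  I2: { [P' → P .] }  — accept
  I3: { [C → . E d], [C → . E f], [E → .], [P → d . C] }  — reduce
  I4: { [P → d C .] }  — reduce
  I5: { [C → E . d], [C → E . f] }  — shift
  I6: { [C → E d .] }  — reduce
  I7: { [C → E f .] }  — reduce

Every state is either a pure shift/goto state or contains exactly one complete item and nothing to shift — no conflicts. The grammar is LR(0).

Answer: Yes, the grammar is LR(0)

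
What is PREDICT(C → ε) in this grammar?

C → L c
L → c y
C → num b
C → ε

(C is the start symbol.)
PREDICT(C → ε) = (FIRST(RHS) \ {ε}) ∪ (FOLLOW(C) if ε ∈ FIRST(RHS), i.e. RHS ⇒* ε)
The right-hand side is ε (FIRST(ε) = { ε }), so the predict set is FOLLOW(C) = { $ }
PREDICT(C → ε) = { $ }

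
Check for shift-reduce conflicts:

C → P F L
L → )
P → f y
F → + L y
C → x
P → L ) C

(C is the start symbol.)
No shift-reduce conflicts

A shift-reduce conflict occurs when an LR(0) state has both:
  - a complete (reduce) item [A → α .] (dot at the end), and
  - a shift item [B → β . c γ] (dot before a terminal).

Augment with C' → C and build the canonical LR(0) collection (I0 = CLOSURE({[C' → . C]}), then GOTO on every symbol after a dot until no new states appear). It has 15 states:
  I0: { [C → . P F L], [C → . x], [C' → . C], [L → . )], [P → . L ) C], [P → . f y] }  — shift
  I1: { [L → ) .] }  — reduce
  I2: { [C' → C .] }  — accept
  I3: { [P → L . ) C] }  — shift
  I4: { [C → P . F L], [F → . + L y] }  — shift
  I5: { [P → f . y] }  — shift
  I6: { [C → x .] }  — reduce
  I7: { [P → f y .] }  — reduce
  I8: { [F → + . L y], [L → . )] }  — shift
  I9: { [C → P F . L], [L → . )] }  — shift
  I10: { [C → P F L .] }  — reduce
  I11: { [F → + L . y] }  — shift
  I12: { [F → + L y .] }  — reduce
  I13: { [C → . P F L], [C → . x], [L → . )], [P → . L ) C], [P → . f y], [P → L ) . C] }  — shift
  I14: { [P → L ) C .] }  — reduce

No state contains both a complete item and a shift item.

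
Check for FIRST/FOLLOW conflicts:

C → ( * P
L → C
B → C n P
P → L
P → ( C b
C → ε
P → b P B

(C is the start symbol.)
Yes. C → '(' '*' P with FOLLOW(C) on { '(' }; P → '(' C b with FOLLOW(P) on { '(' }; P → b P B with FOLLOW(P) on { 'b' }

A FIRST/FOLLOW conflict occurs when a non-terminal N has a nullable alternative N → β (β ⇒* ε) and another alternative N → α with FIRST(α) ∩ FOLLOW(N) ≠ ∅: on such a lookahead the parser cannot decide between expanding α and letting N vanish via β.

Nullable non-terminals: C, L, P.
FIRST sets used below: FIRST(L) = { '(', ε }

C: nullable alternative(s) C → ε; FOLLOW(C) = { $, '(', 'b', 'n' }
  C → ( * P: FIRST \ {ε} = { '(' } — overlaps FOLLOW(C) on { '(' }: CONFLICT
  C → ε: FIRST \ {ε} = { } — this is the only nullable alternative, skip
L has a nullable alternative but only one production, so nothing to check.

P: nullable alternative(s) P → L; FOLLOW(P) = { $, '(', 'b', 'n' }
  P → L: FIRST \ {ε} = { '(' } — this is the only nullable alternative, skip
  P → ( C b: FIRST \ {ε} = { '(' } — overlaps FOLLOW(P) on { '(' }: CONFLICT
  P → b P B: FIRST \ {ε} = { 'b' } — overlaps FOLLOW(P) on { 'b' }: CONFLICT

B has no nullable alternative, so no FIRST/FOLLOW check is needed there.

So the grammar has 3 FIRST/FOLLOW conflicts (marked CONFLICT above).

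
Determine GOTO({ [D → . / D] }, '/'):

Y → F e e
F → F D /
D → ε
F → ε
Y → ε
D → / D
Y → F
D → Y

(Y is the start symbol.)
{ [D → . / D], [D → . Y], [D → .], [D → / . D], [F → . F D /], [F → .], [Y → . F e e], [Y → . F], [Y → .] }

GOTO(I, '/') = CLOSURE({ [A → αX.β] : [A → α.Xβ] ∈ I, X = '/' })

Items with dot before '/', with the dot advanced:
  [D → . / D] → [D → / . D]
Closure of the advanced items:
  [D → / . D] has the dot before D: add [D → .], [D → . / D], [D → . Y]
  [D → . Y] has the dot before Y: add [Y → . F e e], [Y → .], [Y → . F]
  [Y → . F e e] has the dot before F: add [F → . F D /], [F → .]

GOTO = { [D → . / D], [D → . Y], [D → .], [D → / . D], [F → . F D /], [F → .], [Y → . F e e], [Y → . F], [Y → .] }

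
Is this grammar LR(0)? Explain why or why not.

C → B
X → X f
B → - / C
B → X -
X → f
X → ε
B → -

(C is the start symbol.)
A grammar is LR(0) if no state in the canonical LR(0) collection has:
  - both a shift item (dot before a terminal) and a complete item (shift-reduce conflict), or
  - two or more complete items (reduce-reduce conflict; the accept item [C' → C .] counts as a complete item here).

Augment with C' → C and build the canonical LR(0) collection (I0 = CLOSURE({[C' → . C]}), then GOTO on every symbol after a dot until no new states appear). It has 10 states:
  I0: { [B → . - / C], [B → . -], [B → . X -], [C → . B], [C' → . C], [X → . X f], [X → . f], [X → .] }  — shift, reduce
  I1: { [B → - . / C], [B → - .] }  — shift, reduce
  I2: { [C → B .] }  — reduce
  I3: { [C' → C .] }  — accept
  I4: { [B → X . -], [X → X . f] }  — shift
  I5: { [X → f .] }  — reduce
  I6: { [B → X - .] }  — reduce
  I7: { [X → X f .] }  — reduce
  I8: { [B → - / . C], [B → . - / C], [B → . -], [B → . X -], [C → . B], [X → . X f], [X → . f], [X → .] }  — shift, reduce
  I9: { [B → - / C .] }  — reduce

Conflict in state I0:
  Shift-reduce conflict between [X → .] and [B → . -]
So the grammar is NOT LR(0).

Answer: No. Shift-reduce conflict between [X → .] and [B → . -]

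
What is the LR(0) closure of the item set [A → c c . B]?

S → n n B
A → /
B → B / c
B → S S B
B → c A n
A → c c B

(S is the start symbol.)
To compute CLOSURE, for each item [A → α.Bβ] where B is a non-terminal, add [B → .γ] for all productions B → γ; repeat for the newly added items until nothing changes.

Start with: [A → c c . B]
  [A → c c . B] has the dot before B: add [B → . B / c], [B → . S S B], [B → . c A n]
  [B → . S S B] has the dot before S: add [S → . n n B]
No further items can be added.

CLOSURE = { [A → c c . B], [B → . B / c], [B → . S S B], [B → . c A n], [S → . n n B] }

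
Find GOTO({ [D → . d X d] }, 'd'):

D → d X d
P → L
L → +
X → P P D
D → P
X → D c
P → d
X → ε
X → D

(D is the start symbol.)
{ [D → . P], [D → . d X d], [D → d . X d], [L → . +], [P → . L], [P → . d], [X → . D c], [X → . D], [X → . P P D], [X → .] }

GOTO(I, 'd') = CLOSURE({ [A → αX.β] : [A → α.Xβ] ∈ I, X = 'd' })

Items with dot before 'd', with the dot advanced:
  [D → . d X d] → [D → d . X d]
Closure of the advanced items:
  [D → d . X d] has the dot before X: add [X → . P P D], [X → . D c], [X → .], [X → . D]
  [X → . P P D] has the dot before P: add [P → . L], [P → . d]
  [X → . D c] has the dot before D: add [D → . d X d], [D → . P]
  [P → . L] has the dot before L: add [L → . +]

GOTO = { [D → . P], [D → . d X d], [D → d . X d], [L → . +], [P → . L], [P → . d], [X → . D c], [X → . D], [X → . P P D], [X → .] }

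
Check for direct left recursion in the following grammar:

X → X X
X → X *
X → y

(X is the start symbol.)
Yes, X is left-recursive

Direct left recursion occurs when N → N α for some non-terminal N (the right-hand side begins with the left-hand side itself).

X → X X: LEFT RECURSIVE (starts with X)
X → X *: LEFT RECURSIVE (starts with X)
X → y: starts with y

The grammar has direct left recursion on: X.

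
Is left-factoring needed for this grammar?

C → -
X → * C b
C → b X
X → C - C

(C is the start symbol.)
No, left-factoring is not needed

Left-factoring is needed when two productions for the same non-terminal
share a common prefix on the right-hand side.

Productions for C:
  C → -
  C → b X
Productions for X:
  X → * C b
  X → C - C

No common prefixes found.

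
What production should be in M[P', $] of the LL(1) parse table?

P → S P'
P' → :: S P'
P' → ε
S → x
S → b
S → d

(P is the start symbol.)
P' → ε

To find M[P', $], we find productions for P' where $ is in the predict set (PREDICT(N → α) = (FIRST(α) \ {ε}) ∪ (FOLLOW(N) if α ⇒* ε)).

Relevant sets:
  FOLLOW(P') = { $ }

P' → :: S P': PREDICT = { '::' }
P' → ε: PREDICT = { $ }
  $ is in predict set, so this production goes in M[P', $]

M[P', $] = P' → ε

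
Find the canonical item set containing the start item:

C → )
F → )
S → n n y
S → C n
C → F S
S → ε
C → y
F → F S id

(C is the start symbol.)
{ [C → . )], [C → . F S], [C → . y], [C' → . C], [F → . )], [F → . F S id] }

First, augment the grammar with C' → C
I₀ = CLOSURE({ [C' → . C] }):
  [C' → . C] has the dot before C: add [C → . )], [C → . F S], [C → . y]
  [C → . F S] has the dot before F: add [F → . )], [F → . F S id]
No further items can be added.

I₀ = { [C → . )], [C → . F S], [C → . y], [C' → . C], [F → . )], [F → . F S id] }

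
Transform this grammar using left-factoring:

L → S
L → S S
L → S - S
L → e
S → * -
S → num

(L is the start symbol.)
Left-factoring transforms A → αβ₁ | αβ₂ into A → αA' and A' → β₁ | β₂
(α is the longest common prefix among the alternatives). Repeat until
no nonterminal has two alternatives with a common prefix.

Round 1: L has alternatives sharing prefix 'S'. Introduce L': L → S L'
  Add: L' → ε
  Add: L' → S
  Add: L' → - S

No remaining common prefixes — done.

Resulting grammar:
L → S L'
L' → ε
L' → S
L' → - S
L → e
S → * -
S → num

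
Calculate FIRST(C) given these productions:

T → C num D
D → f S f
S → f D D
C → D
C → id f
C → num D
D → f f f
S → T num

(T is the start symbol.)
FIRST sets of the other non-terminals involved (by the same procedure, iterated to a fixed point):
  FIRST(D) = { 'f' }

From C → D:
  - D is a non-terminal: add FIRST(D) \ {ε} = { 'f' }
    D is not nullable, so stop
From C → id f:
  - id is a terminal: add 'id' and stop
From C → num D:
  - num is a terminal: add 'num' and stop

Collecting: FIRST(C) = { 'f', 'id', 'num' }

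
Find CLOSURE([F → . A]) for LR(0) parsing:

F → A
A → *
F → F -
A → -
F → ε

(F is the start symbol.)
To compute CLOSURE, for each item [A → α.Bβ] where B is a non-terminal, add [B → .γ] for all productions B → γ; repeat for the newly added items until nothing changes.

Start with: [F → . A]
  [F → . A] has the dot before A: add [A → . *], [A → . -]
No further items can be added.

CLOSURE = { [A → . *], [A → . -], [F → . A] }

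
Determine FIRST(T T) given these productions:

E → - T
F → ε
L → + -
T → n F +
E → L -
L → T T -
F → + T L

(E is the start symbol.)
FIRST sets of the non-terminals involved (from the grammar, by fixed-point iteration):
  FIRST(T) = { 'n' }

To compute FIRST(T T), process the symbols left to right:
Symbol T is a non-terminal. Add FIRST(T) \ {ε} = { 'n' }
T is not nullable (ε ∉ FIRST(T)), so stop here.
FIRST(T T) = { 'n' }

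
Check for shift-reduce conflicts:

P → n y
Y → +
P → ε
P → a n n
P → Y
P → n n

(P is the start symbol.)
A shift-reduce conflict occurs when an LR(0) state has both:
  - a complete (reduce) item [A → α .] (dot at the end), and
  - a shift item [B → β . c γ] (dot before a terminal).

Augment with P' → P and build the canonical LR(0) collection (I0 = CLOSURE({[P' → . P]}), then GOTO on every symbol after a dot until no new states appear). It has 10 states:
  I0: { [P → . Y], [P → . a n n], [P → . n n], [P → . n y], [P → .], [P' → . P], [Y → . +] }  — shift, reduce
  I1: { [Y → + .] }  — reduce
  I2: { [P' → P .] }  — accept
  I3: { [P → Y .] }  — reduce
  I4: { [P → a . n n] }  — shift
  I5: { [P → n . n], [P → n . y] }  — shift
  I6: { [P → n n .] }  — reduce
  I7: { [P → n y .] }  — reduce
  I8: { [P → a n . n] }  — shift
  I9: { [P → a n n .] }  — reduce

I0 contains reduce item [P → .] and shift items [P → . a n n], [P → . n n], [P → . n y], [Y → . +] — shift-reduce conflict.

Answer: Yes — I0: [P → .] vs [P → . a n n]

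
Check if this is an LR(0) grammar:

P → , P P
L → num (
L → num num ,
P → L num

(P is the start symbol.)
Augment with P' → P and build the canonical LR(0) collection (I0 = CLOSURE({[P' → . P]}), then GOTO on every symbol after a dot until no new states appear). It has 11 states:
  I0: { [L → . num (], [L → . num num ,], [P → . , P P], [P → . L num], [P' → . P] }  — shift
  I1: { [L → . num (], [L → . num num ,], [P → , . P P], [P → . , P P], [P → . L num] }  — shift
  I2: { [P → L . num] }  — shift
  I3: { [P' → P .] }  — accept
  I4: { [L → num . (], [L → num . num ,] }  — shift
  I5: { [L → num ( .] }  — reduce
  I6: { [L → num num . ,] }  — shift
  I7: { [L → num num , .] }  — reduce
  I8: { [P → L num .] }  — reduce
  I9: { [L → . num (], [L → . num num ,], [P → , P . P], [P → . , P P], [P → . L num] }  — shift
  I10: { [P → , P P .] }  — reduce

Every state is either a pure shift/goto state or contains exactly one complete item and nothing to shift — no conflicts. The grammar is LR(0).

Answer: Yes, the grammar is LR(0)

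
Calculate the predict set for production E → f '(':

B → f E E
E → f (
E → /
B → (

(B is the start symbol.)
PREDICT(E → f '(') = (FIRST(RHS) \ {ε}) ∪ (FOLLOW(E) if ε ∈ FIRST(RHS), i.e. RHS ⇒* ε)
FIRST(f '(') = { 'f' }
ε ∉ FIRST(f '('), so FOLLOW(E) is not added.
PREDICT(E → f '(') = { 'f' }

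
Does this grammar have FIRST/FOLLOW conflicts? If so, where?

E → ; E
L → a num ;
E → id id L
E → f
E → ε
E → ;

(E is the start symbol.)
No FIRST/FOLLOW conflicts.

A FIRST/FOLLOW conflict occurs when a non-terminal N has a nullable alternative N → β (β ⇒* ε) and another alternative N → α with FIRST(α) ∩ FOLLOW(N) ≠ ∅: on such a lookahead the parser cannot decide between expanding α and letting N vanish via β.

Nullable non-terminals: E.

E: nullable alternative(s) E → ε; FOLLOW(E) = { $ }
  E → ; E: FIRST \ {ε} = { ';' } — disjoint from FOLLOW(E)
  E → id id L: FIRST \ {ε} = { 'id' } — disjoint from FOLLOW(E)
  E → f: FIRST \ {ε} = { 'f' } — disjoint from FOLLOW(E)
  E → ε: FIRST \ {ε} = { } — this is the only nullable alternative, skip
  E → ;: FIRST \ {ε} = { ';' } — disjoint from FOLLOW(E)

L has no nullable alternative, so no FIRST/FOLLOW check is needed there.

No FIRST/FOLLOW conflicts found.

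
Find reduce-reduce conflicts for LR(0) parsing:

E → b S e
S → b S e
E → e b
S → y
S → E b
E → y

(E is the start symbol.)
Yes — I9: [E → y .] vs [S → y .]; I11: [E → b S e .] vs [S → b S e .]

A reduce-reduce conflict occurs when an LR(0) state has two complete items [A → α .] and [B → β .] — both call for a reduction, and with no lookahead the parser cannot choose between them.

Augment with E' → E and build the canonical LR(0) collection (I0 = CLOSURE({[E' → . E]}), then GOTO on every symbol after a dot until no new states appear). It has 14 states:
  I0: { [E → . b S e], [E → . e b], [E → . y], [E' → . E] }  — shift
  I1: { [E' → E .] }  — accept
  I2: { [E → . b S e], [E → . e b], [E → . y], [E → b . S e], [S → . E b], [S → . b S e], [S → . y] }  — shift
  I3: { [E → e . b] }  — shift
  I4: { [E → y .] }  — reduce
  I5: { [E → e b .] }  — reduce
  I6: { [S → E . b] }  — shift
  I7: { [E → b S . e] }  — shift
  I8: { [E → . b S e], [E → . e b], [E → . y], [E → b . S e], [S → . E b], [S → . b S e], [S → . y], [S → b . S e] }  — shift
  I9: { [E → y .], [S → y .] }  — 2 reduces
  I10: { [E → b S . e], [S → b S . e] }  — shift
  I11: { [E → b S e .], [S → b S e .] }  — 2 reduces
  I12: { [E → b S e .] }  — reduce
  I13: { [S → E b .] }  — reduce

I9 contains complete items [E → y .], [S → y .] — reduce-reduce conflict.
I11 contains complete items [E → b S e .], [S → b S e .] — reduce-reduce conflict.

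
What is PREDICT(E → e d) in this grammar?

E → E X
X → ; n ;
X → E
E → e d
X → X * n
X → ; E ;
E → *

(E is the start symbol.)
{ 'e' }

PREDICT(E → e d) = (FIRST(RHS) \ {ε}) ∪ (FOLLOW(E) if ε ∈ FIRST(RHS), i.e. RHS ⇒* ε)
FIRST(e d) = { 'e' }
ε ∉ FIRST(e d), so FOLLOW(E) is not added.
PREDICT(E → e d) = { 'e' }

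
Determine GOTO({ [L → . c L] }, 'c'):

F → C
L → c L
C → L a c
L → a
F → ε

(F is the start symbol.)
GOTO(I, 'c') = CLOSURE({ [A → αX.β] : [A → α.Xβ] ∈ I, X = 'c' })

Items with dot before 'c', with the dot advanced:
  [L → . c L] → [L → c . L]
Closure of the advanced items:
  [L → c . L] has the dot before L: add [L → . c L], [L → . a]

GOTO = { [L → . a], [L → . c L], [L → c . L] }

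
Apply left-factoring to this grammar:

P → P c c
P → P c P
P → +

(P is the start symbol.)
Left-factoring transforms A → αβ₁ | αβ₂ into A → αA' and A' → β₁ | β₂
(α is the longest common prefix among the alternatives). Repeat until
no nonterminal has two alternatives with a common prefix.

Round 1: P has alternatives sharing prefix 'P c'. Introduce P': P → P c P'
  Add: P' → c
  Add: P' → P

No remaining common prefixes — done.

Resulting grammar:
P → P c P'
P' → c
P' → P
P → +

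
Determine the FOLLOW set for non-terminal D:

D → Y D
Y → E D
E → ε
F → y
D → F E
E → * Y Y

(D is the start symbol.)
{ $, '*', 'y' }

D is the start symbol, so $ ∈ FOLLOW(D).
In D → Y D: D is at the end; this adds FOLLOW(D) to itself — nothing new
In Y → E D: D is at the end, add FOLLOW(Y)

The FOLLOW sets referred to above (computed the same way, to a fixed point):
  FOLLOW(Y) = { $, '*', 'y' }

Taking the union: FOLLOW(D) = { $, '*', 'y' }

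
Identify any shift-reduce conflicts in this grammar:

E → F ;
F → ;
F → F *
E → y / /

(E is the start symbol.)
A shift-reduce conflict occurs when an LR(0) state has both:
  - a complete (reduce) item [A → α .] (dot at the end), and
  - a shift item [B → β . c γ] (dot before a terminal).

Augment with E' → E and build the canonical LR(0) collection (I0 = CLOSURE({[E' → . E]}), then GOTO on every symbol after a dot until no new states appear). It has 9 states:
  I0: { [E → . F ;], [E → . y / /], [E' → . E], [F → . ;], [F → . F *] }  — shift
  I1: { [F → ; .] }  — reduce
  I2: { [E' → E .] }  — accept
  I3: { [E → F . ;], [F → F . *] }  — shift
  I4: { [E → y . / /] }  — shift
  I5: { [E → y / . /] }  — shift
  I6: { [E → y / / .] }  — reduce
  I7: { [F → F * .] }  — reduce
  I8: { [E → F ; .] }  — reduce

No state contains both a complete item and a shift item.

Answer: No shift-reduce conflicts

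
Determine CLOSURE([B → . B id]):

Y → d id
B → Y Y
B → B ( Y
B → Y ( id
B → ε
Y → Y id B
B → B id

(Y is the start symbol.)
Start with: [B → . B id]
  [B → . B id] has the dot before B: add [B → . Y Y], [B → . B ( Y], [B → . Y ( id], [B → .]
  [B → . Y Y] has the dot before Y: add [Y → . d id], [Y → . Y id B]
No further items can be added.

CLOSURE = { [B → . B ( Y], [B → . B id], [B → . Y ( id], [B → . Y Y], [B → .], [Y → . Y id B], [Y → . d id] }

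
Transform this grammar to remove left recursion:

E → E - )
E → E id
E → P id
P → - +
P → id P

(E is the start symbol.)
E → P id E'
E' → - ) E'
E' → id E'
E' → ε
P → - +
P → id P

E is directly left-recursive. The standard transformation for
  A → A α₁ | ... | A α_m | β₁ | ... | β_n
is
  A  → β₁ A' | ... | β_n A'
  A' → α₁ A' | ... | α_m A' | ε

E → P id becomes E → P id E'
E → E - ) becomes E' → - ) E'
E → E id becomes E' → id E'
Add E' → ε

Productions for other non-terminals are unchanged:
  P → - +
  P → id P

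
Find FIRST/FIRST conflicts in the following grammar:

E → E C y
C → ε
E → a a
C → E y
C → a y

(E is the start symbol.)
FIRST sets of the non-terminals at (or reachable through a nullable prefix from) the front of some alternative:
  FIRST(E) = { 'a' }

Productions for E:
  E → E C y: FIRST = { 'a' }
  E → a a: FIRST = { 'a' }
Productions for C:
  C → ε: FIRST = { ε }
  C → E y: FIRST = { 'a' }
  C → a y: FIRST = { 'a' }

Conflict for E: E → E C y and E → a a
  Overlap: { 'a' }
Conflict for C: C → E y and C → a y
  Overlap: { 'a' }

Answer: Yes. E → E C y / E → a a on { 'a' }; C → E y / C → a y on { 'a' }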